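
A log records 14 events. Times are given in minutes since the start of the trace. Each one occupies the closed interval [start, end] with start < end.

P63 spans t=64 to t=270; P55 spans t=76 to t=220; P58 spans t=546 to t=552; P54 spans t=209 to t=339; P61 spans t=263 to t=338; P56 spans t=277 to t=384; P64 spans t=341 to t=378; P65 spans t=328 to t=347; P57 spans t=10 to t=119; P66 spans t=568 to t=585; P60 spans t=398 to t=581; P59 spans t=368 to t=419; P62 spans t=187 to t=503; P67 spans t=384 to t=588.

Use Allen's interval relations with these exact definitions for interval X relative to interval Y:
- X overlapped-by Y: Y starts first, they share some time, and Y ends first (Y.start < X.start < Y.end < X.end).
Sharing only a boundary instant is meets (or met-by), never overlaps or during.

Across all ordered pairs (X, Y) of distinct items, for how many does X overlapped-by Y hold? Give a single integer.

Checking all 182 ordered pairs for relation 'overlapped-by'; matching pairs in alphabetical order:
(P54, P55): P54 overlapped-by P55 ✓
(P54, P63): P54 overlapped-by P63 ✓
(P55, P57): P55 overlapped-by P57 ✓
(P56, P54): P56 overlapped-by P54 ✓
(P56, P61): P56 overlapped-by P61 ✓
(P59, P56): P59 overlapped-by P56 ✓
(P59, P64): P59 overlapped-by P64 ✓
(P60, P59): P60 overlapped-by P59 ✓
(P60, P62): P60 overlapped-by P62 ✓
(P61, P63): P61 overlapped-by P63 ✓
(P62, P55): P62 overlapped-by P55 ✓
(P62, P63): P62 overlapped-by P63 ✓
(P63, P57): P63 overlapped-by P57 ✓
(P64, P65): P64 overlapped-by P65 ✓
(P65, P54): P65 overlapped-by P54 ✓
(P65, P61): P65 overlapped-by P61 ✓
(P66, P60): P66 overlapped-by P60 ✓
(P67, P59): P67 overlapped-by P59 ✓
(P67, P62): P67 overlapped-by P62 ✓
Count: 19.

19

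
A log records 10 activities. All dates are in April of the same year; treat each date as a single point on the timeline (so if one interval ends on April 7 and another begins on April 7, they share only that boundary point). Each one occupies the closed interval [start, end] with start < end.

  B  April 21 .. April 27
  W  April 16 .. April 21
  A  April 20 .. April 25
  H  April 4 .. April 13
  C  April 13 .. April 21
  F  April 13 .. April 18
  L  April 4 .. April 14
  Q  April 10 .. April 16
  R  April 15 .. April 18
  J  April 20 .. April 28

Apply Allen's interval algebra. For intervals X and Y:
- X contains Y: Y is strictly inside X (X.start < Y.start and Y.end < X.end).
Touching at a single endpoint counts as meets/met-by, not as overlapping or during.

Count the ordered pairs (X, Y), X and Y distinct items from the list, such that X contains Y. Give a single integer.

Checking all 90 ordered pairs for relation 'contains'; matching pairs in alphabetical order:
(C, R): C contains R ✓
(J, B): J contains B ✓
Count: 2.

2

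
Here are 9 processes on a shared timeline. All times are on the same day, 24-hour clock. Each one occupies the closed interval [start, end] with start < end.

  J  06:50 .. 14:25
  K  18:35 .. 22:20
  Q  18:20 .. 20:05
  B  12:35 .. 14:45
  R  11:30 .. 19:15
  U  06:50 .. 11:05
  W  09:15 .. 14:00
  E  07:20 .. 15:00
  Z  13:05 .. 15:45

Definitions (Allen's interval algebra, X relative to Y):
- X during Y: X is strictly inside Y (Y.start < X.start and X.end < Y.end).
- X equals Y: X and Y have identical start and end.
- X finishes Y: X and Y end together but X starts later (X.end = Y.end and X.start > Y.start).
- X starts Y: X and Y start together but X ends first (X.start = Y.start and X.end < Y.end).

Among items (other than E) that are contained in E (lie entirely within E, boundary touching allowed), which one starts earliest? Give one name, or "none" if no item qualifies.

Target E = [07:20, 15:00].
B [12:35, 14:45] → during → candidate.
J [06:50, 14:25] → overlaps → excluded.
K [18:35, 22:20] → after → excluded.
Q [18:20, 20:05] → after → excluded.
R [11:30, 19:15] → overlapped-by → excluded.
U [06:50, 11:05] → overlaps → excluded.
W [09:15, 14:00] → during → candidate.
Z [13:05, 15:45] → overlapped-by → excluded.
Among candidates, earliest start is 09:15 → W.

W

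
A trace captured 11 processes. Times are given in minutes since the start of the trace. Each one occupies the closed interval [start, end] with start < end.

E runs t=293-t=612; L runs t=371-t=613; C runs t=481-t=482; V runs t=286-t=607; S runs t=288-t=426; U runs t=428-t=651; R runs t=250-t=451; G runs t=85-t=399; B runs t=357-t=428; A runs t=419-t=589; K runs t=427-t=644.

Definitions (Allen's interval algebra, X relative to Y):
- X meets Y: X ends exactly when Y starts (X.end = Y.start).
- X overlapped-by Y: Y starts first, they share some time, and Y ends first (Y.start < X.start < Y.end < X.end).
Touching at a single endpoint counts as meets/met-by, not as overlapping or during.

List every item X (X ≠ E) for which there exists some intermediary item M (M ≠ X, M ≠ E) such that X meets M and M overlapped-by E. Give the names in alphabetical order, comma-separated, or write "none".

Target E = [t=293, t=612].
Intermediaries M with M overlapped-by E: K, L, U.
Via K — items with X meets K: none.
Via L — items with X meets L: none.
Via U — items with X meets U: B.
Union: B.

B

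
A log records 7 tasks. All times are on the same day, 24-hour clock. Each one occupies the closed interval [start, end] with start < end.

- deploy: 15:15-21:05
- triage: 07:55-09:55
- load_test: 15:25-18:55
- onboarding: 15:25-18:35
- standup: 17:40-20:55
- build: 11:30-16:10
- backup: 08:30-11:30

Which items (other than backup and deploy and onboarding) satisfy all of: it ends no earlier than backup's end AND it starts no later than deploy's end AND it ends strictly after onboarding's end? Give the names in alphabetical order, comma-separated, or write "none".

Conditions: its end is no earlier than backup's end (X.end >= 11:30) AND its start is no later than deploy's end (X.start <= 21:05) AND its end is strictly after onboarding's end (X.end > 18:35).
build: end 16:10 >= 11:30? ✓; start 11:30 <= 21:05? ✓; end 16:10 > 18:35? ✗ → no.
load_test: end 18:55 >= 11:30? ✓; start 15:25 <= 21:05? ✓; end 18:55 > 18:35? ✓ → yes.
standup: end 20:55 >= 11:30? ✓; start 17:40 <= 21:05? ✓; end 20:55 > 18:35? ✓ → yes.
triage: end 09:55 >= 11:30? ✗; start 07:55 <= 21:05? ✓; end 09:55 > 18:35? ✗ → no.
Result: load_test, standup.

load_test, standup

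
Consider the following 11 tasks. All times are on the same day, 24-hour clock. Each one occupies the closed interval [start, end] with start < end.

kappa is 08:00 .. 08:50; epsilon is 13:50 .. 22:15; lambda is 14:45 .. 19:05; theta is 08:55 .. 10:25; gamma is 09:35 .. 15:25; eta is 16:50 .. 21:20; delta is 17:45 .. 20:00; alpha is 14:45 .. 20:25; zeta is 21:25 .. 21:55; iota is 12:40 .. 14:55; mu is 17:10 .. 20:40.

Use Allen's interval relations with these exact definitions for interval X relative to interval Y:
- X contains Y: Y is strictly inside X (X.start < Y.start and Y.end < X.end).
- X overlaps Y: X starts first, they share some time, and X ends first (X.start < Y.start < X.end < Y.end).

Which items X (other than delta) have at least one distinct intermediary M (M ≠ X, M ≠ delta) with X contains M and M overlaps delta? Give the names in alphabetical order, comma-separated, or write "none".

Target delta = [17:45, 20:00].
Intermediaries M with M overlaps delta: lambda.
Via lambda — items with X contains lambda: epsilon.
Union: epsilon.

epsilon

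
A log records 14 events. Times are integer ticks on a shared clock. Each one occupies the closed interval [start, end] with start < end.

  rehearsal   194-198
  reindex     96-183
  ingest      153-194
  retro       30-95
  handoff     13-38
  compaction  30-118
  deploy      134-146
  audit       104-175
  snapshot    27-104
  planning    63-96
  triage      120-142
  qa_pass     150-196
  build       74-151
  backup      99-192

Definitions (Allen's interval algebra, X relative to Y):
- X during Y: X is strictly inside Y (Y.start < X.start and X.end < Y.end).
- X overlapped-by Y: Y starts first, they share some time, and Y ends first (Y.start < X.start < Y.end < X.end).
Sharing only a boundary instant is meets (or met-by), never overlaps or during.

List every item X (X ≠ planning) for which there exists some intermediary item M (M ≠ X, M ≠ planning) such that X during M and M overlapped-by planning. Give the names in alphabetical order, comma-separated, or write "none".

Target planning = [63, 96].
Intermediaries M with M overlapped-by planning: build.
Via build — items with X during build: deploy, triage.
Union: deploy, triage.

deploy, triage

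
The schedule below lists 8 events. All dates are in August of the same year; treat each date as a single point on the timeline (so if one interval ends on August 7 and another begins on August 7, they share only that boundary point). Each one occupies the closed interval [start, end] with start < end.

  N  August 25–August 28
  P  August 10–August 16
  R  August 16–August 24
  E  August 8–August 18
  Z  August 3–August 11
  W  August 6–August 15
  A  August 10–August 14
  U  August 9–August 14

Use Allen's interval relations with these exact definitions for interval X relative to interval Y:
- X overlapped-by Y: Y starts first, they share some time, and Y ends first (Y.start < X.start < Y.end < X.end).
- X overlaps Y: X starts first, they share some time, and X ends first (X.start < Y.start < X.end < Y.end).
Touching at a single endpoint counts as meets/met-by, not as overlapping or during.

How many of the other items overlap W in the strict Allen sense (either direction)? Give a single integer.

3

Target W = [August 6, August 15].
A [August 10, August 14] → during → no.
E [August 8, August 18] → overlapped-by → counts.
N [August 25, August 28] → after → no.
P [August 10, August 16] → overlapped-by → counts.
R [August 16, August 24] → after → no.
U [August 9, August 14] → during → no.
Z [August 3, August 11] → overlaps → counts.
Total: 3.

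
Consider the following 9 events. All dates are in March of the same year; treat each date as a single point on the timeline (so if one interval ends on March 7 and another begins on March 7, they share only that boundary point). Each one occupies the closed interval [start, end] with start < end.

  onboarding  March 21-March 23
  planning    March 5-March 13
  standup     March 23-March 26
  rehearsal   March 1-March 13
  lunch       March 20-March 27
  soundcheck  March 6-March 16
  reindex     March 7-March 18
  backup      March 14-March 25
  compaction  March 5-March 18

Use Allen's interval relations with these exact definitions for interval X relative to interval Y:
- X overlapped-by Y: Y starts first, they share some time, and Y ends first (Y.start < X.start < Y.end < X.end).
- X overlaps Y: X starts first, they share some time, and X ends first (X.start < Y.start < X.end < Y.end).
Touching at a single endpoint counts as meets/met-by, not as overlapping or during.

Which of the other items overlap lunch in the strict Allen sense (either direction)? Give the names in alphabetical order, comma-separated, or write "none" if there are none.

Target lunch = [March 20, March 27].
backup [March 14, March 25] → overlaps → yes.
compaction [March 5, March 18] → before → no.
onboarding [March 21, March 23] → during → no.
planning [March 5, March 13] → before → no.
rehearsal [March 1, March 13] → before → no.
reindex [March 7, March 18] → before → no.
soundcheck [March 6, March 16] → before → no.
standup [March 23, March 26] → during → no.
Result: backup.

backup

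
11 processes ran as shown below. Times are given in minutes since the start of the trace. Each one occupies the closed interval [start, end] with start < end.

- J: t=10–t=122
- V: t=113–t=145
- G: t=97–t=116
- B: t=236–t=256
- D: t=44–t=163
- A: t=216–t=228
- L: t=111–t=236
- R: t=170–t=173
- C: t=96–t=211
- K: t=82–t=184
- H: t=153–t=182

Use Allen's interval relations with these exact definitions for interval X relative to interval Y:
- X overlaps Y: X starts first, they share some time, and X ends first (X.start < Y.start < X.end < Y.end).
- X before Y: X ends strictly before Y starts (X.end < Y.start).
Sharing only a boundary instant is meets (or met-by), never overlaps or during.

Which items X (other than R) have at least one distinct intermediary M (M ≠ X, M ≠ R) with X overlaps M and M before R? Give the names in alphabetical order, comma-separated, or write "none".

G, J

Target R = [t=170, t=173].
Intermediaries M with M before R: D, G, J, V.
Via D — items with X overlaps D: J.
Via G — items with X overlaps G: none.
Via J — items with X overlaps J: none.
Via V — items with X overlaps V: G, J.
Union: G, J.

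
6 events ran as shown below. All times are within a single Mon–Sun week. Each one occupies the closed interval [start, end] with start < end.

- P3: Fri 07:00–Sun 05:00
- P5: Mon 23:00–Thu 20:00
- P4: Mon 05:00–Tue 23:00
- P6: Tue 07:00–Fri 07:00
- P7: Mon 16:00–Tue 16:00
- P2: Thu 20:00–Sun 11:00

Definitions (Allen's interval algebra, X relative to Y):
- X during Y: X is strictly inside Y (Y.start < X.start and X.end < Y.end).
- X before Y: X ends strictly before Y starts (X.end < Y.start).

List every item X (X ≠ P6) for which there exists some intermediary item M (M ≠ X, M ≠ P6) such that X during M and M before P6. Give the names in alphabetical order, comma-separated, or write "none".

Target P6 = [Tue 07:00, Fri 07:00].
Intermediaries M with M before P6: none.
Union: none.

none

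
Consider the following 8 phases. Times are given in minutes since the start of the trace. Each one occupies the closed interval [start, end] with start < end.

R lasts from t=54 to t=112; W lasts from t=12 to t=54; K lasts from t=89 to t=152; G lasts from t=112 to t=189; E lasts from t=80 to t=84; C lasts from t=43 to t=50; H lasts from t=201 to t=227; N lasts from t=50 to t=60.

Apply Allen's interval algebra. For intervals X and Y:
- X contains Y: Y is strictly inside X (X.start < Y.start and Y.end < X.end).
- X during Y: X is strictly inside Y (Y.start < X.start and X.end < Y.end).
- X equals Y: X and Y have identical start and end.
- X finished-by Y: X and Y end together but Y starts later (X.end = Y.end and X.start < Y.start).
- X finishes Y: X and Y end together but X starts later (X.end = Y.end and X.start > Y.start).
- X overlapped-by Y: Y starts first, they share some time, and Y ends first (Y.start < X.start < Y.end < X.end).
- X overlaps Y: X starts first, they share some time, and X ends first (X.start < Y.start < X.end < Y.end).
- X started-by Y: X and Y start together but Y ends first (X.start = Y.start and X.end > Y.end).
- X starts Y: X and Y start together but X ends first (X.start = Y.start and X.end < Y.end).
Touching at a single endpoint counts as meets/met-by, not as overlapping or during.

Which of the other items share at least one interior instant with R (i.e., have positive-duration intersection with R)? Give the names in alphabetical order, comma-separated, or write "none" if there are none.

Target R = [t=54, t=112].
C [t=43, t=50] → before → no.
E [t=80, t=84] → during → yes.
G [t=112, t=189] → met-by → no.
H [t=201, t=227] → after → no.
K [t=89, t=152] → overlapped-by → yes.
N [t=50, t=60] → overlaps → yes.
W [t=12, t=54] → meets → no.
Result: E, K, N.

E, K, N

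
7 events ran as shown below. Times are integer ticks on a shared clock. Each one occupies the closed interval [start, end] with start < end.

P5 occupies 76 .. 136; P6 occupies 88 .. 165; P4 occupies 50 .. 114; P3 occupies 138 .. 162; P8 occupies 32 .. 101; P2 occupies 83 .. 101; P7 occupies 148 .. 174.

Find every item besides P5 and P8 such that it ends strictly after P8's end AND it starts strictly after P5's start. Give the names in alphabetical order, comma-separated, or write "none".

Conditions: its end is strictly after P8's end (X.end > 101) AND its start is strictly after P5's start (X.start > 76).
P2: end 101 > 101? ✗; start 83 > 76? ✓ → no.
P3: end 162 > 101? ✓; start 138 > 76? ✓ → yes.
P4: end 114 > 101? ✓; start 50 > 76? ✗ → no.
P6: end 165 > 101? ✓; start 88 > 76? ✓ → yes.
P7: end 174 > 101? ✓; start 148 > 76? ✓ → yes.
Result: P3, P6, P7.

P3, P6, P7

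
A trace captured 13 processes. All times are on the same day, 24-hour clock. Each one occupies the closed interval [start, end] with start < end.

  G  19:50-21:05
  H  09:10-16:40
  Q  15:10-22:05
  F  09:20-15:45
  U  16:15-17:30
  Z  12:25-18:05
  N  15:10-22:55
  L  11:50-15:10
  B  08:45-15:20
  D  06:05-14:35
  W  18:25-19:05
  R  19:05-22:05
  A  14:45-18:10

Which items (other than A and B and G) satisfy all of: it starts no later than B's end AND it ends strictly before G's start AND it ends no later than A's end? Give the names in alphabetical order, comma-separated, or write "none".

Conditions: its start is no later than B's end (X.start <= 15:20) AND its end is strictly before G's start (X.end < 19:50) AND its end is no later than A's end (X.end <= 18:10).
D: start 06:05 <= 15:20? ✓; end 14:35 < 19:50? ✓; end 14:35 <= 18:10? ✓ → yes.
F: start 09:20 <= 15:20? ✓; end 15:45 < 19:50? ✓; end 15:45 <= 18:10? ✓ → yes.
H: start 09:10 <= 15:20? ✓; end 16:40 < 19:50? ✓; end 16:40 <= 18:10? ✓ → yes.
L: start 11:50 <= 15:20? ✓; end 15:10 < 19:50? ✓; end 15:10 <= 18:10? ✓ → yes.
N: start 15:10 <= 15:20? ✓; end 22:55 < 19:50? ✗; end 22:55 <= 18:10? ✗ → no.
Q: start 15:10 <= 15:20? ✓; end 22:05 < 19:50? ✗; end 22:05 <= 18:10? ✗ → no.
R: start 19:05 <= 15:20? ✗; end 22:05 < 19:50? ✗; end 22:05 <= 18:10? ✗ → no.
U: start 16:15 <= 15:20? ✗; end 17:30 < 19:50? ✓; end 17:30 <= 18:10? ✓ → no.
W: start 18:25 <= 15:20? ✗; end 19:05 < 19:50? ✓; end 19:05 <= 18:10? ✗ → no.
Z: start 12:25 <= 15:20? ✓; end 18:05 < 19:50? ✓; end 18:05 <= 18:10? ✓ → yes.
Result: D, F, H, L, Z.

D, F, H, L, Z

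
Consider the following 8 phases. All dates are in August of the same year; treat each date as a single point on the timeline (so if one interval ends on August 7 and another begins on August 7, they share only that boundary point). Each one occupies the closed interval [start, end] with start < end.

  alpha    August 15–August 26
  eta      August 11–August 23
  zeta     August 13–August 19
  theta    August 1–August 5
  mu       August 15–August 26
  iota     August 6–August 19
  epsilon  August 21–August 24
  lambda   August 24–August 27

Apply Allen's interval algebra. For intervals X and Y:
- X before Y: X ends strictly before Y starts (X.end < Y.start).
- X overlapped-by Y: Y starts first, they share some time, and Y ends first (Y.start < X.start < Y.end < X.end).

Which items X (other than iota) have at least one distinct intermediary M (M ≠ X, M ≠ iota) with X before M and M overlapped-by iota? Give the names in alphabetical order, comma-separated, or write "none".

Target iota = [August 6, August 19].
Intermediaries M with M overlapped-by iota: alpha, eta, mu.
Via alpha — items with X before alpha: theta.
Via eta — items with X before eta: theta.
Via mu — items with X before mu: theta.
Union: theta.

theta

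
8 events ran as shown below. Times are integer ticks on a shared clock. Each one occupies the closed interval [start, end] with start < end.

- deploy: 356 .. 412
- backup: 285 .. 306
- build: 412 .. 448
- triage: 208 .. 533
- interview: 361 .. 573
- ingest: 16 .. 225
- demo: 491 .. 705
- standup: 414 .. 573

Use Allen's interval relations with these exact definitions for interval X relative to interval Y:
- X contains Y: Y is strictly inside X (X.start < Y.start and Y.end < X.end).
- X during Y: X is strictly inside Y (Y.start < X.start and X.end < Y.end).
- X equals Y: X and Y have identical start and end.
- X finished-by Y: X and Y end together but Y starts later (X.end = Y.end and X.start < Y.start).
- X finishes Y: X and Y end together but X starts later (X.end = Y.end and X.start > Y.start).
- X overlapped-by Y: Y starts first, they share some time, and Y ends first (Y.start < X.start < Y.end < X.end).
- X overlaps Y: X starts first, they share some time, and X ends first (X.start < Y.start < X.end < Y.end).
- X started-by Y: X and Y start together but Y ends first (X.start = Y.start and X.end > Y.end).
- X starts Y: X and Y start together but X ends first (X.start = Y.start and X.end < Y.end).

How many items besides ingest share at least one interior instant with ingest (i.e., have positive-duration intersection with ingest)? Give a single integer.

Target ingest = [16, 225].
backup [285, 306] → after → no.
build [412, 448] → after → no.
demo [491, 705] → after → no.
deploy [356, 412] → after → no.
interview [361, 573] → after → no.
standup [414, 573] → after → no.
triage [208, 533] → overlapped-by → counts.
Total: 1.

1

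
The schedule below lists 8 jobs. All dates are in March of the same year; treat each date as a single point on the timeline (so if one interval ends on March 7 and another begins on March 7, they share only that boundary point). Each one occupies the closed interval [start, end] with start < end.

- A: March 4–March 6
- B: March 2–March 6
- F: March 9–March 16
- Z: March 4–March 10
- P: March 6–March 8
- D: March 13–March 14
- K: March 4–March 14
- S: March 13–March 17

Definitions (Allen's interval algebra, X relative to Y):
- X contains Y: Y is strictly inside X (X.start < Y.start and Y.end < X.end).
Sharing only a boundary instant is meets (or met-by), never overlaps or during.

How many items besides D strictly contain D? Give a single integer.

Target D = [March 13, March 14].
A [March 4, March 6] → before → no.
B [March 2, March 6] → before → no.
F [March 9, March 16] → contains → counts.
K [March 4, March 14] → finished-by → no.
P [March 6, March 8] → before → no.
S [March 13, March 17] → started-by → no.
Z [March 4, March 10] → before → no.
Total: 1.

1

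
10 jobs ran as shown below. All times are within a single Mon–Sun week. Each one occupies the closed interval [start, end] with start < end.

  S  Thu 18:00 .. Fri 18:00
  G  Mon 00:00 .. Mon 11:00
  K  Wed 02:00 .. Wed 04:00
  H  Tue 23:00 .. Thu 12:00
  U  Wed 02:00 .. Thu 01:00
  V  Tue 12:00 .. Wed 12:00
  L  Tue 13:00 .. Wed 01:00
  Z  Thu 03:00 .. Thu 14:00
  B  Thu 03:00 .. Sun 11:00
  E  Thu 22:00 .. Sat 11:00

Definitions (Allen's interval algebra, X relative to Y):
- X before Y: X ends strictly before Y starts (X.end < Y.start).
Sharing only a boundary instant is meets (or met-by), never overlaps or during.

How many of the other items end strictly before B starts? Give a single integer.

Target B = [Thu 03:00, Sun 11:00].
E [Thu 22:00, Sat 11:00] → during → no.
G [Mon 00:00, Mon 11:00] → before → counts.
H [Tue 23:00, Thu 12:00] → overlaps → no.
K [Wed 02:00, Wed 04:00] → before → counts.
L [Tue 13:00, Wed 01:00] → before → counts.
S [Thu 18:00, Fri 18:00] → during → no.
U [Wed 02:00, Thu 01:00] → before → counts.
V [Tue 12:00, Wed 12:00] → before → counts.
Z [Thu 03:00, Thu 14:00] → starts → no.
Total: 5.

5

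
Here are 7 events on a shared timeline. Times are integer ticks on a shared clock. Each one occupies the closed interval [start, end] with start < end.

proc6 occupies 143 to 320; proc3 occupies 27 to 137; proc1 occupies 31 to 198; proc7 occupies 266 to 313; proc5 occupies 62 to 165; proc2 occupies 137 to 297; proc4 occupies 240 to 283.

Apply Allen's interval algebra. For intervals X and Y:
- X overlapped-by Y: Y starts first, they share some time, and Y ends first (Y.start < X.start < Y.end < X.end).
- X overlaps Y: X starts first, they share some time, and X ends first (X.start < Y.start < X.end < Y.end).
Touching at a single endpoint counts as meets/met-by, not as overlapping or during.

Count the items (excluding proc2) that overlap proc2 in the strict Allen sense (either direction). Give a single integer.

4

Target proc2 = [137, 297].
proc1 [31, 198] → overlaps → counts.
proc3 [27, 137] → meets → no.
proc4 [240, 283] → during → no.
proc5 [62, 165] → overlaps → counts.
proc6 [143, 320] → overlapped-by → counts.
proc7 [266, 313] → overlapped-by → counts.
Total: 4.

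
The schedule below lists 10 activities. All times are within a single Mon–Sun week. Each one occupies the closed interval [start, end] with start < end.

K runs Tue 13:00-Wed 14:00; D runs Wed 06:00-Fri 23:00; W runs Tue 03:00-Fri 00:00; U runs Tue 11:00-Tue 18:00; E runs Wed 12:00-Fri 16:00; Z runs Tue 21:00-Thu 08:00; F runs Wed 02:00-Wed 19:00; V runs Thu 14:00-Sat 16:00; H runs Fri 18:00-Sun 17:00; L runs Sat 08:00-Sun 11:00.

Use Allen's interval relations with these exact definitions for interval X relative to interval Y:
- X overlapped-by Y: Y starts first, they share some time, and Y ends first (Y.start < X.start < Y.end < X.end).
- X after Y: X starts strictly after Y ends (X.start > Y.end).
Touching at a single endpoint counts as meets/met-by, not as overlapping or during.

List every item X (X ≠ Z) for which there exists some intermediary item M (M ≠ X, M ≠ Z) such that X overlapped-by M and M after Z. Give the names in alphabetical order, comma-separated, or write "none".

H, L

Target Z = [Tue 21:00, Thu 08:00].
Intermediaries M with M after Z: H, L, V.
Via H — items with X overlapped-by H: none.
Via L — items with X overlapped-by L: none.
Via V — items with X overlapped-by V: H, L.
Union: H, L.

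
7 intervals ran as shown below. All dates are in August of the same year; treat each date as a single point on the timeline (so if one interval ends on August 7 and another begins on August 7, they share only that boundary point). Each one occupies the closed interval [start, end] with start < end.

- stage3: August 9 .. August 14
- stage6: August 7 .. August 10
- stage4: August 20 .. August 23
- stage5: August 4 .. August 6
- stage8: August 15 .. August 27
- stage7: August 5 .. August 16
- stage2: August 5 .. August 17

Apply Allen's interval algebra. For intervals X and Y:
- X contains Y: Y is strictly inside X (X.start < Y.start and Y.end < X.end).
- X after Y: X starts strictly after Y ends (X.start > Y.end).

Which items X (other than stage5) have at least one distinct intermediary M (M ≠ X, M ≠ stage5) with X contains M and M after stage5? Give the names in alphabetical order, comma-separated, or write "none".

stage2, stage7, stage8

Target stage5 = [August 4, August 6].
Intermediaries M with M after stage5: stage3, stage4, stage6, stage8.
Via stage3 — items with X contains stage3: stage2, stage7.
Via stage4 — items with X contains stage4: stage8.
Via stage6 — items with X contains stage6: stage2, stage7.
Via stage8 — items with X contains stage8: none.
Union: stage2, stage7, stage8.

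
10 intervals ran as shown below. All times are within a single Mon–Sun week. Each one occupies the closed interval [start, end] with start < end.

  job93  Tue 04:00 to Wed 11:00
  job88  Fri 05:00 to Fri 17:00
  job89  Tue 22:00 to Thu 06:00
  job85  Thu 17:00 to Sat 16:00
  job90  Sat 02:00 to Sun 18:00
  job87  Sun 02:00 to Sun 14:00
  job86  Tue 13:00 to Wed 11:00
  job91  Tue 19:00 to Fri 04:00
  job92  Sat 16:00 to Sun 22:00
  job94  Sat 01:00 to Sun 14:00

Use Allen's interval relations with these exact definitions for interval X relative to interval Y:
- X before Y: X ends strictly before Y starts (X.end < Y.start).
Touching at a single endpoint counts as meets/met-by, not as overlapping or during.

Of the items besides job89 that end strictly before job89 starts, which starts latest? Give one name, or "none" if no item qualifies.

Target job89 = [Tue 22:00, Thu 06:00].
job85 [Thu 17:00, Sat 16:00] → after → excluded.
job86 [Tue 13:00, Wed 11:00] → overlaps → excluded.
job87 [Sun 02:00, Sun 14:00] → after → excluded.
job88 [Fri 05:00, Fri 17:00] → after → excluded.
job90 [Sat 02:00, Sun 18:00] → after → excluded.
job91 [Tue 19:00, Fri 04:00] → contains → excluded.
job92 [Sat 16:00, Sun 22:00] → after → excluded.
job93 [Tue 04:00, Wed 11:00] → overlaps → excluded.
job94 [Sat 01:00, Sun 14:00] → after → excluded.
No candidates → none.

none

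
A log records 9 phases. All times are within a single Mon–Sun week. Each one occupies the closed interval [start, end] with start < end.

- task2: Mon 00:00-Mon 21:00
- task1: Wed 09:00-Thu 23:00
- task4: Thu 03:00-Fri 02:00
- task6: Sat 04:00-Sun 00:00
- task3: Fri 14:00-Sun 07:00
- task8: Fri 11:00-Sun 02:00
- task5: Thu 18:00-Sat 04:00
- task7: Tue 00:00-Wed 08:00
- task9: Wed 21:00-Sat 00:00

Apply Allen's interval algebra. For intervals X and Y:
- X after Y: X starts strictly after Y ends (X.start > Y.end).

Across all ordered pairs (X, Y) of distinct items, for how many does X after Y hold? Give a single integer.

22

Checking all 72 ordered pairs for relation 'after'; matching pairs in alphabetical order:
(task1, task2): task1 after task2 ✓
(task1, task7): task1 after task7 ✓
(task3, task1): task3 after task1 ✓
(task3, task2): task3 after task2 ✓
(task3, task4): task3 after task4 ✓
(task3, task7): task3 after task7 ✓
(task4, task2): task4 after task2 ✓
(task4, task7): task4 after task7 ✓
(task5, task2): task5 after task2 ✓
(task5, task7): task5 after task7 ✓
(task6, task1): task6 after task1 ✓
(task6, task2): task6 after task2 ✓
(task6, task4): task6 after task4 ✓
(task6, task7): task6 after task7 ✓
(task6, task9): task6 after task9 ✓
(task7, task2): task7 after task2 ✓
(task8, task1): task8 after task1 ✓
(task8, task2): task8 after task2 ✓
(task8, task4): task8 after task4 ✓
(task8, task7): task8 after task7 ✓
(task9, task2): task9 after task2 ✓
(task9, task7): task9 after task7 ✓
Count: 22.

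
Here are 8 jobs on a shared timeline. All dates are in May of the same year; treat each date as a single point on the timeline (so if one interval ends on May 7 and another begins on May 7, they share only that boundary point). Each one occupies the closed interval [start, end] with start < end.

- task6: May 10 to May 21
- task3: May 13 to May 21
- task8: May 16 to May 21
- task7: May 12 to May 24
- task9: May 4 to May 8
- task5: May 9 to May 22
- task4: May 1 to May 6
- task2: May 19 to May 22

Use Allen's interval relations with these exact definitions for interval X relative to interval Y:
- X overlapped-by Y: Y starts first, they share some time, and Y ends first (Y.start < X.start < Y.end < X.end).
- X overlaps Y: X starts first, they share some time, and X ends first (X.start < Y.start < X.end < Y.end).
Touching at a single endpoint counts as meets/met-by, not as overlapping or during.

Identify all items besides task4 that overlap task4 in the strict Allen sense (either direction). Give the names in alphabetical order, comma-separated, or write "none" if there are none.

Target task4 = [May 1, May 6].
task2 [May 19, May 22] → after → no.
task3 [May 13, May 21] → after → no.
task5 [May 9, May 22] → after → no.
task6 [May 10, May 21] → after → no.
task7 [May 12, May 24] → after → no.
task8 [May 16, May 21] → after → no.
task9 [May 4, May 8] → overlapped-by → yes.
Result: task9.

task9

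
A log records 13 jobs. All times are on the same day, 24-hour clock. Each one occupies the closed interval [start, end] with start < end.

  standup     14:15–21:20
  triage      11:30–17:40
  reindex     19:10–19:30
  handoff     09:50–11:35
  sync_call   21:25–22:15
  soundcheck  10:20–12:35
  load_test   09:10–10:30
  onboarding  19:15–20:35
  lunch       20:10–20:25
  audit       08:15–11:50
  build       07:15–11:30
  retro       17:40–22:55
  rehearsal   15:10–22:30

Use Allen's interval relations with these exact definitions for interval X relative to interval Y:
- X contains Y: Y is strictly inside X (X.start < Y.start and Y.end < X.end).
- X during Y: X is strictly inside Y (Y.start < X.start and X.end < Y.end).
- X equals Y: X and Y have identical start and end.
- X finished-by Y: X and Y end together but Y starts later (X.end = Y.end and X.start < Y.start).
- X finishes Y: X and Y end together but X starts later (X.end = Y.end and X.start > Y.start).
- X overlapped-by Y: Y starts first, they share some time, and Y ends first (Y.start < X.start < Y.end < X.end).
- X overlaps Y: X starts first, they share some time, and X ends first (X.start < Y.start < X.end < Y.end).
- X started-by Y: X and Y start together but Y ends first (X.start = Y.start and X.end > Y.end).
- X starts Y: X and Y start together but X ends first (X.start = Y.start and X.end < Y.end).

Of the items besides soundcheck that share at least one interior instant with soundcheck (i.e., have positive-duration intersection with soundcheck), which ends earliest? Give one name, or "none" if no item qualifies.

Target soundcheck = [10:20, 12:35].
audit [08:15, 11:50] → overlaps → candidate.
build [07:15, 11:30] → overlaps → candidate.
handoff [09:50, 11:35] → overlaps → candidate.
load_test [09:10, 10:30] → overlaps → candidate.
lunch [20:10, 20:25] → after → excluded.
onboarding [19:15, 20:35] → after → excluded.
rehearsal [15:10, 22:30] → after → excluded.
reindex [19:10, 19:30] → after → excluded.
retro [17:40, 22:55] → after → excluded.
standup [14:15, 21:20] → after → excluded.
sync_call [21:25, 22:15] → after → excluded.
triage [11:30, 17:40] → overlapped-by → candidate.
Among candidates, earliest end is 10:30 → load_test.

load_test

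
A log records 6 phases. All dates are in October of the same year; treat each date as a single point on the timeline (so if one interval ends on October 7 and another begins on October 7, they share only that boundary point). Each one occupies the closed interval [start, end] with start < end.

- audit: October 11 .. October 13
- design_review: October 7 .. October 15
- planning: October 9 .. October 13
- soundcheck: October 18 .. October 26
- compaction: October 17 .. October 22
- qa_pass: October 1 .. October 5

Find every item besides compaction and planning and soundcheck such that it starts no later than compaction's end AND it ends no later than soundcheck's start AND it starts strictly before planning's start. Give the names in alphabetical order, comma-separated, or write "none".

design_review, qa_pass

Conditions: its start is no later than compaction's end (X.start <= October 22) AND its end is no later than soundcheck's start (X.end <= October 18) AND its start is strictly before planning's start (X.start < October 9).
audit: start October 11 <= October 22? ✓; end October 13 <= October 18? ✓; start October 11 < October 9? ✗ → no.
design_review: start October 7 <= October 22? ✓; end October 15 <= October 18? ✓; start October 7 < October 9? ✓ → yes.
qa_pass: start October 1 <= October 22? ✓; end October 5 <= October 18? ✓; start October 1 < October 9? ✓ → yes.
Result: design_review, qa_pass.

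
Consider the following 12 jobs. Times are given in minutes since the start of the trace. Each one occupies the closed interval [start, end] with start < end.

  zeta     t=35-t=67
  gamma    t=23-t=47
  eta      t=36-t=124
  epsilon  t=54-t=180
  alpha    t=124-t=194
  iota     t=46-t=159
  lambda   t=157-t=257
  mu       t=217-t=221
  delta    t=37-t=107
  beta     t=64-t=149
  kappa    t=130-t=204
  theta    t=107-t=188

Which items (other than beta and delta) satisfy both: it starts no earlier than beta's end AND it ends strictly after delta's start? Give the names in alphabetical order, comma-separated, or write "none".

Conditions: its start is no earlier than beta's end (X.start >= t=149) AND its end is strictly after delta's start (X.end > t=37).
alpha: start t=124 >= t=149? ✗; end t=194 > t=37? ✓ → no.
epsilon: start t=54 >= t=149? ✗; end t=180 > t=37? ✓ → no.
eta: start t=36 >= t=149? ✗; end t=124 > t=37? ✓ → no.
gamma: start t=23 >= t=149? ✗; end t=47 > t=37? ✓ → no.
iota: start t=46 >= t=149? ✗; end t=159 > t=37? ✓ → no.
kappa: start t=130 >= t=149? ✗; end t=204 > t=37? ✓ → no.
lambda: start t=157 >= t=149? ✓; end t=257 > t=37? ✓ → yes.
mu: start t=217 >= t=149? ✓; end t=221 > t=37? ✓ → yes.
theta: start t=107 >= t=149? ✗; end t=188 > t=37? ✓ → no.
zeta: start t=35 >= t=149? ✗; end t=67 > t=37? ✓ → no.
Result: lambda, mu.

lambda, mu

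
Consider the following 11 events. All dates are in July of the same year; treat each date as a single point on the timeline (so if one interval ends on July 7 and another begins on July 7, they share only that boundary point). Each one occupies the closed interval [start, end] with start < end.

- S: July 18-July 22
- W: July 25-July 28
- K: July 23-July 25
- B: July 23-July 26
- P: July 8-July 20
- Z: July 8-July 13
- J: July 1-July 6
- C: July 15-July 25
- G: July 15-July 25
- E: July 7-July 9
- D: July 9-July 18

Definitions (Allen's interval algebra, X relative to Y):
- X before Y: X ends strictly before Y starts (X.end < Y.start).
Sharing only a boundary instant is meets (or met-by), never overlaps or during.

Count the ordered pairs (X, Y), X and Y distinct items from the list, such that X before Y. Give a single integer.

Checking all 110 ordered pairs for relation 'before'; matching pairs in alphabetical order:
(D, B): D before B ✓
(D, K): D before K ✓
(D, W): D before W ✓
(E, B): E before B ✓
(E, C): E before C ✓
(E, G): E before G ✓
(E, K): E before K ✓
(E, S): E before S ✓
(E, W): E before W ✓
(J, B): J before B ✓
(J, C): J before C ✓
(J, D): J before D ✓
(J, E): J before E ✓
(J, G): J before G ✓
(J, K): J before K ✓
(J, P): J before P ✓
(J, S): J before S ✓
(J, W): J before W ✓
(J, Z): J before Z ✓
(P, B): P before B ✓
(P, K): P before K ✓
(P, W): P before W ✓
(S, B): S before B ✓
(S, K): S before K ✓
... plus 7 further pairs not listed.
Count: 31.

31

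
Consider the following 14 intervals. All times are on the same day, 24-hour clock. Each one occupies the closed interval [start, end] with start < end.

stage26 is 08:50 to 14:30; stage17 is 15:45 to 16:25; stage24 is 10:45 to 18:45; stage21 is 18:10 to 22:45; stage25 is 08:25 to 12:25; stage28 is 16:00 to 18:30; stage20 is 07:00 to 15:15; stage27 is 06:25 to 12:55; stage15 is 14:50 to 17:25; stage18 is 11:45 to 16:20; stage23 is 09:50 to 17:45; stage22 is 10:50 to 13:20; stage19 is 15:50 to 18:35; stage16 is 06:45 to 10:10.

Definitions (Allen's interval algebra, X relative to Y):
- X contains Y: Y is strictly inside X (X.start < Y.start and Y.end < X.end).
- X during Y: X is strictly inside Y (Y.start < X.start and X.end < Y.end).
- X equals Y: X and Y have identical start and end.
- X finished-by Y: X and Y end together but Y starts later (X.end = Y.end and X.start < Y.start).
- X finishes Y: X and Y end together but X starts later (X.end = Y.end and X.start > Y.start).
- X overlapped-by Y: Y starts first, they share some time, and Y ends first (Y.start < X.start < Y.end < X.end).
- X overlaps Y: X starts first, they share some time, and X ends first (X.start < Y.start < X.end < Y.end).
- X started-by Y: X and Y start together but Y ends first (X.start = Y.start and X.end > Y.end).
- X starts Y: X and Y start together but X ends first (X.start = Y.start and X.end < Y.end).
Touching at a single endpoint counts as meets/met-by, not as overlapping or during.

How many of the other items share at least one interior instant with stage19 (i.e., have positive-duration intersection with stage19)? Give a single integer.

Target stage19 = [15:50, 18:35].
stage15 [14:50, 17:25] → overlaps → counts.
stage16 [06:45, 10:10] → before → no.
stage17 [15:45, 16:25] → overlaps → counts.
stage18 [11:45, 16:20] → overlaps → counts.
stage20 [07:00, 15:15] → before → no.
stage21 [18:10, 22:45] → overlapped-by → counts.
stage22 [10:50, 13:20] → before → no.
stage23 [09:50, 17:45] → overlaps → counts.
stage24 [10:45, 18:45] → contains → counts.
stage25 [08:25, 12:25] → before → no.
stage26 [08:50, 14:30] → before → no.
stage27 [06:25, 12:55] → before → no.
stage28 [16:00, 18:30] → during → counts.
Total: 7.

7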